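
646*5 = 3230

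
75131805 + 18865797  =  93997602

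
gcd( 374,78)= 2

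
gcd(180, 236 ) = 4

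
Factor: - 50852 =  - 2^2*12713^1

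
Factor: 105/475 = 21/95 = 3^1*5^ ( - 1)*7^1 * 19^( - 1 )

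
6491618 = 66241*98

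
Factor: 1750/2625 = 2^1*3^( - 1) = 2/3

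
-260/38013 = - 260/38013 = - 0.01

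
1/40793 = 1/40793= 0.00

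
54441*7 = 381087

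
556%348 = 208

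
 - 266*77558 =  - 20630428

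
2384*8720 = 20788480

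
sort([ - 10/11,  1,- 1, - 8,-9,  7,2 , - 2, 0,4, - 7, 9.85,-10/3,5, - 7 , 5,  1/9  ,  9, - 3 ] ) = [ - 9 ,  -  8 ,-7, - 7, - 10/3,- 3, - 2, - 1, -10/11, 0,1/9, 1, 2,  4, 5 , 5, 7,  9,9.85 ]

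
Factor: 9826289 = 11^2*17^2*281^1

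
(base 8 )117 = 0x4F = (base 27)2P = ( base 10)79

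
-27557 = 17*( - 1621)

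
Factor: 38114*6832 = 260394848 = 2^5 * 7^1  *17^1*19^1* 59^1*61^1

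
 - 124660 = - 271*460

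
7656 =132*58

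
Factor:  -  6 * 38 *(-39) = 2^2*3^2 * 13^1 * 19^1 = 8892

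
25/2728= 25/2728= 0.01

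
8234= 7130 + 1104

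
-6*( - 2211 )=13266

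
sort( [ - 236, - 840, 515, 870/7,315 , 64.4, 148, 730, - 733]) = [ - 840,  -  733, - 236, 64.4, 870/7 , 148,315, 515, 730]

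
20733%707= 230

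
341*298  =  101618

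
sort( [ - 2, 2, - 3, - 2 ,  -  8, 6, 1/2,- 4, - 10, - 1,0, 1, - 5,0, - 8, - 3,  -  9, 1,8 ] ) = [  -  10, - 9, - 8,- 8, - 5, - 4, - 3, - 3, - 2, - 2, - 1,  0,0, 1/2,  1 , 1,  2, 6, 8] 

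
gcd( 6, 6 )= 6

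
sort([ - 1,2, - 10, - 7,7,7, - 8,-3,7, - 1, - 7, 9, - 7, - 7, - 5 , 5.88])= [ - 10, - 8, - 7,-7 ,-7, - 7, - 5,-3,-1,- 1,2, 5.88,7,7,7, 9] 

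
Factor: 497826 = 2^1 * 3^4*7^1*439^1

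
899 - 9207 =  - 8308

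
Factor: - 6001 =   -  17^1*353^1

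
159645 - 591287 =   -  431642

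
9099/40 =227 + 19/40 = 227.47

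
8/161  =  8/161=0.05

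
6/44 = 3/22 =0.14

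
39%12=3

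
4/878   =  2/439 = 0.00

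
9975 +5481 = 15456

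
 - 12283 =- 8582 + - 3701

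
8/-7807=-1  +  7799/7807  =  -0.00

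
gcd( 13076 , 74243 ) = 1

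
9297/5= 1859+2/5= 1859.40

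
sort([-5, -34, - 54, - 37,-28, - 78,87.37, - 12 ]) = [ -78,-54 ,-37,  -  34,  -  28 ,-12, - 5, 87.37 ]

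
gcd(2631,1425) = 3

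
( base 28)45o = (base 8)6344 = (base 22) 6i0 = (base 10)3300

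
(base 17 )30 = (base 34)1h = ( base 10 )51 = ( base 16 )33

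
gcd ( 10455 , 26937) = 123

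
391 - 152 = 239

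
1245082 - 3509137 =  - 2264055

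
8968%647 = 557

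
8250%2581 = 507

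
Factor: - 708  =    -  2^2*3^1*59^1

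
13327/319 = 41 + 248/319 = 41.78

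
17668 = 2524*7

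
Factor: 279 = 3^2*31^1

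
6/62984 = 3/31492=0.00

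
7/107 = 7/107=0.07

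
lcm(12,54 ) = 108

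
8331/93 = 2777/31  =  89.58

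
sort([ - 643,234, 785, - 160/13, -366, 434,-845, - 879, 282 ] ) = [  -  879,-845, - 643, - 366, - 160/13 , 234, 282,434, 785]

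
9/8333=9/8333 = 0.00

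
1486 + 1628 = 3114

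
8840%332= 208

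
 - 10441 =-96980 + 86539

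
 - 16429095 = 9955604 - 26384699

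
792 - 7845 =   -  7053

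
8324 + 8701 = 17025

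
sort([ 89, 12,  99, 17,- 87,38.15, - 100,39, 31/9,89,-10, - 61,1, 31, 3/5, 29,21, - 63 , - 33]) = [ - 100, - 87,-63, - 61,- 33,  -  10,3/5, 1, 31/9,12,17,  21,29, 31, 38.15,39, 89,  89 , 99 ]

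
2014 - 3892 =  - 1878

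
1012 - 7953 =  - 6941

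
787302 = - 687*( - 1146)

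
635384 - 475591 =159793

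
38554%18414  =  1726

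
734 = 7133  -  6399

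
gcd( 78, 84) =6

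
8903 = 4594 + 4309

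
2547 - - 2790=5337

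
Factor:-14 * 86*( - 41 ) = 2^2*7^1*41^1*43^1 = 49364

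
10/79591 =10/79591 = 0.00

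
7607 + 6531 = 14138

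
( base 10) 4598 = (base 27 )688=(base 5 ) 121343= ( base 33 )47B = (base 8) 10766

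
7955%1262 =383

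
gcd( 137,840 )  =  1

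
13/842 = 13/842  =  0.02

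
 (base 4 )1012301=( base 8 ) 10661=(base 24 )7KH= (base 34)3v7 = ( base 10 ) 4529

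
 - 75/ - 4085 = 15/817 = 0.02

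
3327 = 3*1109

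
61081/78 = 783 + 7/78 = 783.09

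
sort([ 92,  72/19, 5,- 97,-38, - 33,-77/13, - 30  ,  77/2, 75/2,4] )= [ - 97, - 38 ,-33,-30, - 77/13, 72/19, 4,5,75/2,77/2,92 ]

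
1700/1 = 1700 = 1700.00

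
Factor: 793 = 13^1*61^1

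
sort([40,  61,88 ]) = [ 40,  61, 88]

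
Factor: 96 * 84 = 8064  =  2^7*3^2*7^1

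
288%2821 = 288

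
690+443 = 1133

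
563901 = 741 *761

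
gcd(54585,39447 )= 9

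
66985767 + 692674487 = 759660254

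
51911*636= 33015396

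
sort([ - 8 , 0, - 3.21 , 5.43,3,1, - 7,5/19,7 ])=[-8, - 7, - 3.21,0  ,  5/19, 1 , 3,5.43, 7]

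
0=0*936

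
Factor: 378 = 2^1 * 3^3*7^1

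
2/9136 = 1/4568= 0.00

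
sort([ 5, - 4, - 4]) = [ - 4, - 4,5]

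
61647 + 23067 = 84714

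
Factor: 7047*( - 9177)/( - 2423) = 64670319/2423=3^6 * 7^1 * 19^1*23^1*29^1*2423^( - 1 ) 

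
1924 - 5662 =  - 3738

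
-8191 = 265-8456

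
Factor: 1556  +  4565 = 6121^1 = 6121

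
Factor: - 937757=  - 659^1*1423^1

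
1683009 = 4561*369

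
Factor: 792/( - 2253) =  - 264/751 = -  2^3*3^1*11^1*751^(-1 )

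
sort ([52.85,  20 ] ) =[20,52.85]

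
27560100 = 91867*300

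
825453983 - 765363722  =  60090261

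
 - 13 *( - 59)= 767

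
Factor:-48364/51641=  - 2^2*107^1 *457^( - 1 ) = - 428/457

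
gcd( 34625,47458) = 1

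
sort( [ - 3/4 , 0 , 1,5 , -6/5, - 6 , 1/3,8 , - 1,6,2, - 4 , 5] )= [ - 6, - 4, - 6/5, - 1, - 3/4, 0, 1/3, 1,  2 , 5, 5,6, 8 ] 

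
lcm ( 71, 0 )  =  0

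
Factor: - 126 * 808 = -101808 = - 2^4*3^2*7^1 * 101^1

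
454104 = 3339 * 136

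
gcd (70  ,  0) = 70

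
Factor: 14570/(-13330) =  - 47/43 = -43^( - 1)*47^1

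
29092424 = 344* 84571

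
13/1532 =13/1532 = 0.01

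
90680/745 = 18136/149 = 121.72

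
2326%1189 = 1137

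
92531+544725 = 637256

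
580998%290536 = 290462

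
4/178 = 2/89 = 0.02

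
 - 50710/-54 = 939+2/27 = 939.07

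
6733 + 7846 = 14579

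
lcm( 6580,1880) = 13160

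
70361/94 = 748 + 49/94 =748.52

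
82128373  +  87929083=170057456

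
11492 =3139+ 8353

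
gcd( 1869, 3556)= 7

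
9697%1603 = 79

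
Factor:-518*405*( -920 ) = 2^4*3^4*5^2*7^1 *23^1*37^1 = 193006800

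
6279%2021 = 216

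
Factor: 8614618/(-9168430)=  - 5^( - 1) * 631^( - 1 )*1453^ ( - 1)*4307309^1 = - 4307309/4584215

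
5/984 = 5/984 = 0.01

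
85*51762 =4399770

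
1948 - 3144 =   -  1196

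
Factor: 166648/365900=2^1 * 5^( - 2 ) *37^1*563^1 * 3659^( - 1)=41662/91475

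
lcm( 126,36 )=252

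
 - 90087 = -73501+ - 16586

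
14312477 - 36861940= - 22549463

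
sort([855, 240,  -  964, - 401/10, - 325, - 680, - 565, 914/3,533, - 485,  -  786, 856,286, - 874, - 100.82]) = [ - 964, - 874,- 786 , - 680, - 565  , - 485, - 325,-100.82, - 401/10,  240,286,914/3,  533, 855,856] 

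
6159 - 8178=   -  2019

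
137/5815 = 137/5815= 0.02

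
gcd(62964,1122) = 66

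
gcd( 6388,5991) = 1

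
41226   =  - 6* ( - 6871 )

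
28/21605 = 28/21605 =0.00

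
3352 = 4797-1445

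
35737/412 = 35737/412 = 86.74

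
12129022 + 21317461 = 33446483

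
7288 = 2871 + 4417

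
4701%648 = 165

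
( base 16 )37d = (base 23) 1FJ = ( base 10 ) 893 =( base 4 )31331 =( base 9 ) 1202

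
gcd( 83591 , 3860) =1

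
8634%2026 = 530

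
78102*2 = 156204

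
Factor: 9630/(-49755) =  - 2^1*3^1*31^( - 1) = - 6/31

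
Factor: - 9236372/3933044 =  - 2309093/983261 = - 17^1*135829^1*983261^ (-1)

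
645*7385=4763325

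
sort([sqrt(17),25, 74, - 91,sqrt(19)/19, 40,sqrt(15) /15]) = [  -  91,sqrt(19 ) /19,sqrt(15)/15,sqrt(17), 25,40,74 ]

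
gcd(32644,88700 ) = 4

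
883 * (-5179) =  - 4573057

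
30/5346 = 5/891 = 0.01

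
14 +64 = 78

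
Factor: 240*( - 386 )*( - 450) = 41688000 = 2^6*3^3*5^3*193^1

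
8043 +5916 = 13959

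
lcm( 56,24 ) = 168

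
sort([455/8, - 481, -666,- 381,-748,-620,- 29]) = [-748, - 666, - 620,-481, - 381, - 29,  455/8] 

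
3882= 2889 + 993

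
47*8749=411203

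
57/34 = 1 + 23/34  =  1.68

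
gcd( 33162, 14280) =6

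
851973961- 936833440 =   -  84859479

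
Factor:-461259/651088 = -2^ (-4)*3^2*53^1*967^1*  40693^(-1)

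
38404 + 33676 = 72080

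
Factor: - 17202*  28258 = - 2^2*3^1*47^1*61^1 * 71^1*199^1 =- 486094116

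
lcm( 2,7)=14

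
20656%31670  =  20656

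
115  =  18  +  97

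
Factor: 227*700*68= 2^4*5^2*7^1*17^1*227^1 = 10805200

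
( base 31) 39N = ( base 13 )15B0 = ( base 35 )2L0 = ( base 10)3185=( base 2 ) 110001110001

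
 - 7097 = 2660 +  - 9757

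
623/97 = 623/97 =6.42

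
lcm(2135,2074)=72590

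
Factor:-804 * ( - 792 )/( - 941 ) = -2^5*3^3*11^1*67^1 * 941^( - 1 ) = - 636768/941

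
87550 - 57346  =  30204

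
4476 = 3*1492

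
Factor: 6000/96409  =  2^4*3^1*5^3*229^(  -  1 ) * 421^( - 1 )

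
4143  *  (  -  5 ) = - 20715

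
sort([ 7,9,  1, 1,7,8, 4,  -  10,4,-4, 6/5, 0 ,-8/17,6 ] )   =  [-10,-4, - 8/17,0,1, 1, 6/5,  4,4,6, 7,7 , 8  ,  9 ] 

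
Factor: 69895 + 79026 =148921^1=148921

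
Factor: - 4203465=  - 3^1*5^1*7^3*19^1*43^1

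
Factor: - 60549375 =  - 3^1 * 5^4 * 43^1*751^1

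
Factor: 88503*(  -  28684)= - 2^2*3^1*71^1*101^1*29501^1= -  2538620052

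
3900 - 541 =3359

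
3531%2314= 1217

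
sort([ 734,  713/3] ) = [713/3, 734 ]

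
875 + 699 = 1574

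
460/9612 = 115/2403=0.05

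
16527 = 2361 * 7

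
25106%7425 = 2831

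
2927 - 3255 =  -328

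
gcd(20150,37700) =650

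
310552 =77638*4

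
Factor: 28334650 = 2^1*5^2*566693^1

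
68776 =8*8597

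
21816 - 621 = 21195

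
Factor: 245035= 5^1* 7^1*7001^1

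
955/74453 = 955/74453 =0.01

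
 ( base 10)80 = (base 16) 50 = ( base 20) 40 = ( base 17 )4C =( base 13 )62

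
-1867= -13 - 1854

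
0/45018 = 0  =  0.00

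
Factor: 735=3^1 * 5^1 * 7^2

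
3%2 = 1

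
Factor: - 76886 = - 2^1*37^1 * 1039^1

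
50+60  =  110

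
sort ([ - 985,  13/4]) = [  -  985,13/4]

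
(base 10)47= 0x2F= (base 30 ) 1h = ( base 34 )1D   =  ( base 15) 32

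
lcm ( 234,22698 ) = 22698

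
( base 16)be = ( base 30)6a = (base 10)190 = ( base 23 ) 86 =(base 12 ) 13A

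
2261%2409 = 2261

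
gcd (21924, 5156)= 4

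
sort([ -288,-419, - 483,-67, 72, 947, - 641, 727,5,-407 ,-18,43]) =[ - 641,-483,-419, - 407 ,-288, - 67,  -  18, 5,43,72, 727 , 947] 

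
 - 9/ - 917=9/917= 0.01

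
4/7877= 4/7877 = 0.00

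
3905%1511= 883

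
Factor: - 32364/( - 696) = 2^( - 1 )*3^1*31^1 = 93/2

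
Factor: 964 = 2^2*241^1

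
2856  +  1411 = 4267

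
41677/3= 13892 + 1/3= 13892.33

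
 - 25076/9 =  - 2787 + 7/9 = - 2786.22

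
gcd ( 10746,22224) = 6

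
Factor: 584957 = 563^1*1039^1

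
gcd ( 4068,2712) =1356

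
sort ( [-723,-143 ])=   [-723, - 143 ]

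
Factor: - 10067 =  - 10067^1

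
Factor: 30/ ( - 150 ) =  - 1/5 = -5^( - 1 )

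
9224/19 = 485+9/19 = 485.47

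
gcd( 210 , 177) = 3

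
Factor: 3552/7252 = 2^3 * 3^1*7^(- 2 ) = 24/49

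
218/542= 109/271 = 0.40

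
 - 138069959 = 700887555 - 838957514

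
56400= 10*5640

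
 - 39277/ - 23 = 1707+16/23 = 1707.70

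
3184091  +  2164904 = 5348995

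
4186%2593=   1593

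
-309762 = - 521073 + 211311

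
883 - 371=512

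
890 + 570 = 1460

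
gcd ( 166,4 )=2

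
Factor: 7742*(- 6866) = -53156572 = - 2^2*7^2*79^1*3433^1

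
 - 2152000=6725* ( - 320 )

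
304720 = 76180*4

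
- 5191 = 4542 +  - 9733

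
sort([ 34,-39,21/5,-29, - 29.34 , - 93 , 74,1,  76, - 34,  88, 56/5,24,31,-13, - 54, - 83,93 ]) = [-93,-83, - 54,-39,-34, - 29.34, -29, - 13,1,21/5, 56/5,24,31,34,74,76,88,93 ] 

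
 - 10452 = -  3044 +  - 7408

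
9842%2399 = 246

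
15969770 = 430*37139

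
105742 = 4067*26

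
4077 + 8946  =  13023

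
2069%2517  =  2069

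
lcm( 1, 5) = 5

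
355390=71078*5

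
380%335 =45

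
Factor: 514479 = 3^1 * 7^1*24499^1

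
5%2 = 1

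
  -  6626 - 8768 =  - 15394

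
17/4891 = 17/4891 = 0.00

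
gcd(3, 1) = 1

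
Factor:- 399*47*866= -16240098 = -2^1*3^1*7^1*19^1*47^1*433^1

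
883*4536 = 4005288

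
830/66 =415/33 = 12.58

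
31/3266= 31/3266 = 0.01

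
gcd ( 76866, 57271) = 1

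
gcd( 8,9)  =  1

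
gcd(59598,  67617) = 99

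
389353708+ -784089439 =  - 394735731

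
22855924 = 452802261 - 429946337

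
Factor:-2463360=  -  2^7*3^1*5^1*1283^1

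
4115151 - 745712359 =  - 741597208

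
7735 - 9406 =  - 1671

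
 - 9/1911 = -1 + 634/637 =-  0.00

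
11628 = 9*1292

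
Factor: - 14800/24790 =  - 2^3* 5^1*67^( - 1) =-  40/67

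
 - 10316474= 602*(  -  17137)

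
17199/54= 637/2 = 318.50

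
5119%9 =7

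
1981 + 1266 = 3247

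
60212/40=15053/10 = 1505.30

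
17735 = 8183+9552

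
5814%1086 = 384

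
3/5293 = 3/5293 = 0.00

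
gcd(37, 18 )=1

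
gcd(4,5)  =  1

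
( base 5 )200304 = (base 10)6329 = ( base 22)D1F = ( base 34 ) 5g5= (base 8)14271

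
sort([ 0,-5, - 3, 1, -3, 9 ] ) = [  -  5 , - 3, - 3, 0  ,  1 , 9] 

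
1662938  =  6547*254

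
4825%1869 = 1087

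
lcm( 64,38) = 1216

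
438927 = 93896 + 345031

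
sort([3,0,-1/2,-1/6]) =[  -  1/2 , - 1/6, 0  ,  3] 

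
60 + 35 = 95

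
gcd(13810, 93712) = 2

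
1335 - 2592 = -1257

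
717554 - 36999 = 680555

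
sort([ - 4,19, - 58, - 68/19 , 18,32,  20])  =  [- 58,-4, -68/19,18,19,20,  32 ]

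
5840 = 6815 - 975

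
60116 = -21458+81574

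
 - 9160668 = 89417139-98577807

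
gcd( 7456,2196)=4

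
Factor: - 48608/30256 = -98/61 = - 2^1*7^2*61^( - 1 )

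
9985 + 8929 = 18914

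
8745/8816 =8745/8816= 0.99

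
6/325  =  6/325 = 0.02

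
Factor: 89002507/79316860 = 2^( - 2 )*5^( - 1)*7^( - 1 ) * 11^1*1201^1 * 6737^1*566549^( - 1 ) 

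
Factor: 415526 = 2^1*207763^1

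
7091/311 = 7091/311  =  22.80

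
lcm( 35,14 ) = 70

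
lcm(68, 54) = 1836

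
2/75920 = 1/37960 = 0.00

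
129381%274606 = 129381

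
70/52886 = 35/26443=0.00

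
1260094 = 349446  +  910648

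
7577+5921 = 13498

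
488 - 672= -184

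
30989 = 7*4427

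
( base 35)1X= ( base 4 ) 1010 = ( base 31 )26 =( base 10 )68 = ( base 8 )104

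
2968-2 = 2966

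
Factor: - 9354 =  - 2^1 * 3^1*1559^1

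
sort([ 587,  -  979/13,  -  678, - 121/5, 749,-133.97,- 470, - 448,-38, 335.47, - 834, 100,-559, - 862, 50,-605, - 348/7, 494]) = [- 862, - 834,-678, - 605, - 559,-470, - 448,  -  133.97,  -  979/13,  -  348/7,-38 , - 121/5,  50, 100, 335.47, 494, 587,749]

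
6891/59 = 6891/59 = 116.80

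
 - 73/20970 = - 73/20970 = - 0.00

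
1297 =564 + 733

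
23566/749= 23566/749 = 31.46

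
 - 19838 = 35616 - 55454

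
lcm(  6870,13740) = 13740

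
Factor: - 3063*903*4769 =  - 3^2*7^1*19^1*43^1*251^1*1021^1 = - 13190524641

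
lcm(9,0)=0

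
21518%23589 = 21518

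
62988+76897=139885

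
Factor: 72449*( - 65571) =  - 3^1 * 11^1*13^1*1987^1*5573^1 = - 4750553379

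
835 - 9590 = -8755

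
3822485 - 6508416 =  - 2685931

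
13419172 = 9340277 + 4078895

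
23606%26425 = 23606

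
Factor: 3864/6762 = 2^2*7^(- 1 )  =  4/7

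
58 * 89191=5173078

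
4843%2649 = 2194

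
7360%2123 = 991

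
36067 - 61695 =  - 25628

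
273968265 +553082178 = 827050443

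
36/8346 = 6/1391=0.00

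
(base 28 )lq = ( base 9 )752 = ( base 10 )614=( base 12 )432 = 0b1001100110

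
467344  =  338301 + 129043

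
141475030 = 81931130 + 59543900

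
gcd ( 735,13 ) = 1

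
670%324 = 22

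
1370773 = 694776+675997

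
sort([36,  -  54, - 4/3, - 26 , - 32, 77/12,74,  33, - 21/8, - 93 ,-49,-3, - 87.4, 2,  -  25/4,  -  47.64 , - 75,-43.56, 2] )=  [ - 93, - 87.4, - 75, - 54, - 49, - 47.64, - 43.56,-32, - 26,-25/4, - 3, - 21/8, - 4/3,2,2, 77/12,  33,36,  74 ]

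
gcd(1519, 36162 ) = 49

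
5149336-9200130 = -4050794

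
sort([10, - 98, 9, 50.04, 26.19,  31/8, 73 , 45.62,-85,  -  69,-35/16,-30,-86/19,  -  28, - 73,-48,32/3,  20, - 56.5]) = [ - 98, - 85,-73 , - 69, - 56.5,-48, -30, - 28, -86/19,-35/16,31/8,9, 10, 32/3, 20, 26.19, 45.62,  50.04, 73 ]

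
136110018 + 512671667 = 648781685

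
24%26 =24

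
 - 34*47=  - 1598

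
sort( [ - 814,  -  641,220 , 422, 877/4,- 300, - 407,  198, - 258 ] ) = [ - 814,-641, - 407,- 300, - 258,198,877/4,220,422 ]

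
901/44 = 20+21/44 = 20.48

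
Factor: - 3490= - 2^1*5^1*349^1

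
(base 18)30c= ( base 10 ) 984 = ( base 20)294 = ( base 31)10N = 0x3D8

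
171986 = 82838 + 89148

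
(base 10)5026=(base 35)43L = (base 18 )f94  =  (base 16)13A2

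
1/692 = 1/692 =0.00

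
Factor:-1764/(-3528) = 1/2= 2^(- 1 )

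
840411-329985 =510426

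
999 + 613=1612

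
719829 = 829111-109282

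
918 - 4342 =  - 3424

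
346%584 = 346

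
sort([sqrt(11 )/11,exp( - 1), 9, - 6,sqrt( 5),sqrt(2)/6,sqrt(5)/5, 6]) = [ - 6, sqrt(2)/6,sqrt( 11 )/11,exp(-1) , sqrt( 5)/5,sqrt( 5),6,9 ]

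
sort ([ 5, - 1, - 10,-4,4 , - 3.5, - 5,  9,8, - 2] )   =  [ - 10, - 5,-4, - 3.5 ,  -  2,-1,4,5,8,9 ]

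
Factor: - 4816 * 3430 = - 2^5 * 5^1* 7^4* 43^1 = -  16518880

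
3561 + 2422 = 5983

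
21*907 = 19047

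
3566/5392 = 1783/2696 = 0.66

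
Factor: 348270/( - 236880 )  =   - 247/168 = - 2^ ( - 3 )*3^( - 1)  *  7^( - 1 )*13^1 * 19^1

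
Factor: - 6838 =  - 2^1*13^1 * 263^1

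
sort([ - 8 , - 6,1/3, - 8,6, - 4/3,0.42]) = [ - 8 , - 8,  -  6 , - 4/3, 1/3,0.42,6] 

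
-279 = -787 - - 508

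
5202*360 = 1872720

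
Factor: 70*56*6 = 2^5*3^1 * 5^1*7^2 = 23520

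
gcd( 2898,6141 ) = 69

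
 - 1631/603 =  - 3 +178/603 = - 2.70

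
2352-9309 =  - 6957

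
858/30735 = 286/10245 = 0.03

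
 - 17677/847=-1607/77 = - 20.87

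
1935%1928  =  7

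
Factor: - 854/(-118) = 427/59 = 7^1*59^( - 1)*61^1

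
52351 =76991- 24640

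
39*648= 25272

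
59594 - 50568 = 9026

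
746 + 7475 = 8221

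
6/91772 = 3/45886  =  0.00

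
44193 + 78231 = 122424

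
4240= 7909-3669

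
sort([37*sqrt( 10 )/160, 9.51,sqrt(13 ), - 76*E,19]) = [- 76*E , 37 *sqrt ( 10 ) /160,sqrt ( 13), 9.51,19 ]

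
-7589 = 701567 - 709156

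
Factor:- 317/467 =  - 317^1*467^(- 1) 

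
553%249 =55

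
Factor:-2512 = -2^4*157^1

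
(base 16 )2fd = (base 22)1ch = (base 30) PF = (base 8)1375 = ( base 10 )765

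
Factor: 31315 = 5^1*6263^1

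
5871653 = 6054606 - 182953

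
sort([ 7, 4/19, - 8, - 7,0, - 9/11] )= [ - 8, - 7,-9/11, 0,4/19,7]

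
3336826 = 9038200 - 5701374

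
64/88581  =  64/88581= 0.00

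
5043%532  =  255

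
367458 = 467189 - 99731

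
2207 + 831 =3038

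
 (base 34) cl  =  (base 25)h4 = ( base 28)f9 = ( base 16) 1ad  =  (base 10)429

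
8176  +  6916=15092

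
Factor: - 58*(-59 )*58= 198476 = 2^2*29^2*59^1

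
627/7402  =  627/7402 = 0.08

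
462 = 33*14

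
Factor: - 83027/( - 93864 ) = 2^( - 3)*3^( - 1 )*7^1*29^1*409^1*3911^( - 1)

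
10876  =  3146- - 7730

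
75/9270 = 5/618 = 0.01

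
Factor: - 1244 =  - 2^2* 311^1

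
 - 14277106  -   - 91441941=77164835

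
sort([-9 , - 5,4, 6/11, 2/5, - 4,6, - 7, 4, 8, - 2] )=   [ - 9, - 7, - 5,  -  4, - 2, 2/5, 6/11,4, 4,6, 8 ] 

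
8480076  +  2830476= 11310552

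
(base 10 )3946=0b111101101010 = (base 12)234a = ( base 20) 9h6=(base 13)1a47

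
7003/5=7003/5 = 1400.60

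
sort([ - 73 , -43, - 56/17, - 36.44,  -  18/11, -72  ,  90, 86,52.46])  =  [ -73, - 72, - 43, - 36.44, - 56/17,-18/11,52.46,86,90]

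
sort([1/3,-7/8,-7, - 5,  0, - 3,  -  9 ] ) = [ - 9, - 7, - 5  , - 3, - 7/8,0,1/3] 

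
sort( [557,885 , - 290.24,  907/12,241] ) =[-290.24, 907/12, 241,557, 885 ]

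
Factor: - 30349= - 11^1*31^1*89^1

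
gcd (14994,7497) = 7497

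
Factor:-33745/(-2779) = 5^1*7^ (  -  1 )*17^1 = 85/7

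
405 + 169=574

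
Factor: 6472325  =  5^2*17^1*97^1*157^1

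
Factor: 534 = 2^1*3^1*89^1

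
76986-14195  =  62791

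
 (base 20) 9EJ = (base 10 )3899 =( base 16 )f3b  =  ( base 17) d86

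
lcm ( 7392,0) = 0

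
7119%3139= 841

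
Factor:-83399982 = -2^1 * 3^1*31^1*448387^1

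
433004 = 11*39364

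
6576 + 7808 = 14384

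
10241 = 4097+6144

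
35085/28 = 1253 + 1/28 = 1253.04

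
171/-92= - 171/92 = -  1.86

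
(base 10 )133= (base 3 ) 11221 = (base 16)85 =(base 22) 61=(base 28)4L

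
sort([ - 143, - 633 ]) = [ - 633, - 143 ] 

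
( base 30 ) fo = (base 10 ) 474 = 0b111011010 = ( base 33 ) EC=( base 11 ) 3a1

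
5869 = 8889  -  3020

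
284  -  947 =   -  663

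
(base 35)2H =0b1010111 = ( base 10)87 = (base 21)43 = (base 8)127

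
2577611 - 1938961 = 638650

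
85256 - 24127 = 61129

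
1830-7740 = -5910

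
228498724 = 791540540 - 563041816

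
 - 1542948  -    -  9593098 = 8050150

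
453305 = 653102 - 199797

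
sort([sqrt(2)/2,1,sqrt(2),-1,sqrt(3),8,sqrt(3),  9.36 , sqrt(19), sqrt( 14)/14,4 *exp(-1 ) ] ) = [  -  1,sqrt(14 ) /14,sqrt(2 )/2, 1, sqrt(2), 4 * exp(-1), sqrt(3),sqrt( 3), sqrt( 19),8, 9.36 ] 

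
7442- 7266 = 176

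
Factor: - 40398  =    -  2^1*3^1*6733^1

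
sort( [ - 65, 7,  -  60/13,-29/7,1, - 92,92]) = [ - 92, - 65, - 60/13,- 29/7,1,7, 92 ]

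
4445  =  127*35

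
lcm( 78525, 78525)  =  78525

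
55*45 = 2475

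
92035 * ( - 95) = - 8743325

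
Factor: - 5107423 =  - 5107423^1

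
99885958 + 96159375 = 196045333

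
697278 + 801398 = 1498676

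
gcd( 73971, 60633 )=9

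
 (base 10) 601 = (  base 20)1A1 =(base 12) 421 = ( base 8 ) 1131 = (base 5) 4401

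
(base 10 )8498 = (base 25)den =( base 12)4B02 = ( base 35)6WS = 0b10000100110010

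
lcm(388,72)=6984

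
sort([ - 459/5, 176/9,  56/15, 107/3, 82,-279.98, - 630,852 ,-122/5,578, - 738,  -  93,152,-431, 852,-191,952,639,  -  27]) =[-738, - 630, - 431,-279.98, - 191 , - 93, - 459/5,-27, - 122/5, 56/15, 176/9, 107/3,82, 152 , 578 , 639,852,852,952]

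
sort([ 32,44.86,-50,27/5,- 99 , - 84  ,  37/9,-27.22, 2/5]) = [ - 99, - 84, - 50 , - 27.22, 2/5, 37/9 , 27/5, 32, 44.86]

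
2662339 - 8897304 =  - 6234965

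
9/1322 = 9/1322= 0.01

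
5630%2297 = 1036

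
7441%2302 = 535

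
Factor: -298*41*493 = -6023474 =- 2^1 * 17^1 * 29^1*41^1*149^1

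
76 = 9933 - 9857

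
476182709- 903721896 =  - 427539187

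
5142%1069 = 866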